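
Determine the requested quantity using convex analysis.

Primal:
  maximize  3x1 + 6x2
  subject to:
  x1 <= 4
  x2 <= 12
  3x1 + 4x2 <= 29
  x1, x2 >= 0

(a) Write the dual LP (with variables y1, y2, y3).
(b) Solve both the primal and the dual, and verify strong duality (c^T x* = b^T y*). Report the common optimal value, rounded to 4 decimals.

The standard primal-dual pair for 'max c^T x s.t. A x <= b, x >= 0' is:
  Dual:  min b^T y  s.t.  A^T y >= c,  y >= 0.

So the dual LP is:
  minimize  4y1 + 12y2 + 29y3
  subject to:
    y1 + 3y3 >= 3
    y2 + 4y3 >= 6
    y1, y2, y3 >= 0

Solving the primal: x* = (0, 7.25).
  primal value c^T x* = 43.5.
Solving the dual: y* = (0, 0, 1.5).
  dual value b^T y* = 43.5.
Strong duality: c^T x* = b^T y*. Confirmed.

43.5


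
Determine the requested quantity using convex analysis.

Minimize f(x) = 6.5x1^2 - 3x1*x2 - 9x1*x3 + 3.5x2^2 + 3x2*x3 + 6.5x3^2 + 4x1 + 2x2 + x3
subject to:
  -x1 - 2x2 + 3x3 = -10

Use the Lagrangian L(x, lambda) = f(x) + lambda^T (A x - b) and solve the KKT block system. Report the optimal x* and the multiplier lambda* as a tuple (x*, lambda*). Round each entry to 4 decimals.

Form the Lagrangian:
  L(x, lambda) = (1/2) x^T Q x + c^T x + lambda^T (A x - b)
Stationarity (grad_x L = 0): Q x + c + A^T lambda = 0.
Primal feasibility: A x = b.

This gives the KKT block system:
  [ Q   A^T ] [ x     ]   [-c ]
  [ A    0  ] [ lambda ] = [ b ]

Solving the linear system:
  x*      = (-1.2856, 1.7673, -2.5837)
  lambda* = (5.2385)
  f(x*)   = 24.0966

x* = (-1.2856, 1.7673, -2.5837), lambda* = (5.2385)


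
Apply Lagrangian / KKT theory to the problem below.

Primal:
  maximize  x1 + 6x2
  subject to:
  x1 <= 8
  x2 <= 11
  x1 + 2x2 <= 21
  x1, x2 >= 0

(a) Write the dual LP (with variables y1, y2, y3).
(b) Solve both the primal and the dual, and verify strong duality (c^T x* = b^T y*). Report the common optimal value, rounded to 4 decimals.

The standard primal-dual pair for 'max c^T x s.t. A x <= b, x >= 0' is:
  Dual:  min b^T y  s.t.  A^T y >= c,  y >= 0.

So the dual LP is:
  minimize  8y1 + 11y2 + 21y3
  subject to:
    y1 + y3 >= 1
    y2 + 2y3 >= 6
    y1, y2, y3 >= 0

Solving the primal: x* = (0, 10.5).
  primal value c^T x* = 63.
Solving the dual: y* = (0, 0, 3).
  dual value b^T y* = 63.
Strong duality: c^T x* = b^T y*. Confirmed.

63


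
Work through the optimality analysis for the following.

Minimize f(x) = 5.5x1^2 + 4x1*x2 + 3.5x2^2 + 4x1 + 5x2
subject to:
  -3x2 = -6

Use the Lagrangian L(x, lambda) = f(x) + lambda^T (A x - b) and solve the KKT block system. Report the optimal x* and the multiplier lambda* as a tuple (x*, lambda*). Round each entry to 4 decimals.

Form the Lagrangian:
  L(x, lambda) = (1/2) x^T Q x + c^T x + lambda^T (A x - b)
Stationarity (grad_x L = 0): Q x + c + A^T lambda = 0.
Primal feasibility: A x = b.

This gives the KKT block system:
  [ Q   A^T ] [ x     ]   [-c ]
  [ A    0  ] [ lambda ] = [ b ]

Solving the linear system:
  x*      = (-1.0909, 2)
  lambda* = (4.8788)
  f(x*)   = 17.4545

x* = (-1.0909, 2), lambda* = (4.8788)


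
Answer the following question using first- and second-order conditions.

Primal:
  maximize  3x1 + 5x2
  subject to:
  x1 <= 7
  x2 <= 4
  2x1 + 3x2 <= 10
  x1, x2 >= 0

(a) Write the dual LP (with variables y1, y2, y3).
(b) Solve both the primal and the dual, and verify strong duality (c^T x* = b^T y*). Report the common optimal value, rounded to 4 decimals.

The standard primal-dual pair for 'max c^T x s.t. A x <= b, x >= 0' is:
  Dual:  min b^T y  s.t.  A^T y >= c,  y >= 0.

So the dual LP is:
  minimize  7y1 + 4y2 + 10y3
  subject to:
    y1 + 2y3 >= 3
    y2 + 3y3 >= 5
    y1, y2, y3 >= 0

Solving the primal: x* = (0, 3.3333).
  primal value c^T x* = 16.6667.
Solving the dual: y* = (0, 0, 1.6667).
  dual value b^T y* = 16.6667.
Strong duality: c^T x* = b^T y*. Confirmed.

16.6667


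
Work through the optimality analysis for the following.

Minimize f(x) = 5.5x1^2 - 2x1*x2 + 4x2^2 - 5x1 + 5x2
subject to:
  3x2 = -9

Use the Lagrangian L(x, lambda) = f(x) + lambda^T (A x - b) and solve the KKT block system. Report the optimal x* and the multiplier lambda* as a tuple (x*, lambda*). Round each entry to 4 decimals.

Form the Lagrangian:
  L(x, lambda) = (1/2) x^T Q x + c^T x + lambda^T (A x - b)
Stationarity (grad_x L = 0): Q x + c + A^T lambda = 0.
Primal feasibility: A x = b.

This gives the KKT block system:
  [ Q   A^T ] [ x     ]   [-c ]
  [ A    0  ] [ lambda ] = [ b ]

Solving the linear system:
  x*      = (-0.0909, -3)
  lambda* = (6.2727)
  f(x*)   = 20.9545

x* = (-0.0909, -3), lambda* = (6.2727)


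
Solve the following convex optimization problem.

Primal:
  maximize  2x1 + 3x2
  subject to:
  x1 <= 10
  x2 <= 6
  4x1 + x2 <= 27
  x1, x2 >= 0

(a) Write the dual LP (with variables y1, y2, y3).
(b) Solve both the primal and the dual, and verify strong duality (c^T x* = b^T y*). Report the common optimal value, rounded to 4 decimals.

The standard primal-dual pair for 'max c^T x s.t. A x <= b, x >= 0' is:
  Dual:  min b^T y  s.t.  A^T y >= c,  y >= 0.

So the dual LP is:
  minimize  10y1 + 6y2 + 27y3
  subject to:
    y1 + 4y3 >= 2
    y2 + y3 >= 3
    y1, y2, y3 >= 0

Solving the primal: x* = (5.25, 6).
  primal value c^T x* = 28.5.
Solving the dual: y* = (0, 2.5, 0.5).
  dual value b^T y* = 28.5.
Strong duality: c^T x* = b^T y*. Confirmed.

28.5


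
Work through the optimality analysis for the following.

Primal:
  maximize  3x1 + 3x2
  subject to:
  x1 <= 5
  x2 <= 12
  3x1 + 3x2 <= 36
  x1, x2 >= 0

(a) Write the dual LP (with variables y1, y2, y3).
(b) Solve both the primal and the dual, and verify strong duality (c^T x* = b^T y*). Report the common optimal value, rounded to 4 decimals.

The standard primal-dual pair for 'max c^T x s.t. A x <= b, x >= 0' is:
  Dual:  min b^T y  s.t.  A^T y >= c,  y >= 0.

So the dual LP is:
  minimize  5y1 + 12y2 + 36y3
  subject to:
    y1 + 3y3 >= 3
    y2 + 3y3 >= 3
    y1, y2, y3 >= 0

Solving the primal: x* = (0, 12).
  primal value c^T x* = 36.
Solving the dual: y* = (0, 0, 1).
  dual value b^T y* = 36.
Strong duality: c^T x* = b^T y*. Confirmed.

36


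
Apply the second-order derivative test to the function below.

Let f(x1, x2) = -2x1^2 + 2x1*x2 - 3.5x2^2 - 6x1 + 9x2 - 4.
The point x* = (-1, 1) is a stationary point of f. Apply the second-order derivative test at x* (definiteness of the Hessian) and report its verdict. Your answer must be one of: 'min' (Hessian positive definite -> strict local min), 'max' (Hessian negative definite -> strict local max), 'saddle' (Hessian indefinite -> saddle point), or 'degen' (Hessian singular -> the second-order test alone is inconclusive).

Compute the Hessian H = grad^2 f:
  H = [[-4, 2], [2, -7]]
Verify stationarity: grad f(x*) = H x* + g = (0, 0).
Eigenvalues of H: -8, -3.
Both eigenvalues < 0, so H is negative definite -> x* is a strict local max.

max


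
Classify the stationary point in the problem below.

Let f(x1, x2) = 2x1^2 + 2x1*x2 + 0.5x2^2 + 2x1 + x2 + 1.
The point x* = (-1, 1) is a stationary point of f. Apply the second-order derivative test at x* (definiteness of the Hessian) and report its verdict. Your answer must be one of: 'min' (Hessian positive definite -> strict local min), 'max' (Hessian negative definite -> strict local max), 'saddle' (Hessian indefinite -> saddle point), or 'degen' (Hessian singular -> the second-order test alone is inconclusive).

Compute the Hessian H = grad^2 f:
  H = [[4, 2], [2, 1]]
Verify stationarity: grad f(x*) = H x* + g = (0, 0).
Eigenvalues of H: 0, 5.
H has a zero eigenvalue (singular; positive semidefinite but not definite), so H is neither positive definite, negative definite, nor indefinite. The second-order test alone is inconclusive -> degen.
(Indeed, f is constant along the null direction of H through x*, so x* is not a strict local extremum.)

degen


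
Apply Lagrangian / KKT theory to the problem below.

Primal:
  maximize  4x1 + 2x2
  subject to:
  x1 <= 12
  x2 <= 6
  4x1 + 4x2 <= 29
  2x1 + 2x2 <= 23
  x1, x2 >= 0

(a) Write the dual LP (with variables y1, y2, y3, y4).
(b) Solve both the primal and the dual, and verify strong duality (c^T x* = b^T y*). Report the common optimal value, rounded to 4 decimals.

The standard primal-dual pair for 'max c^T x s.t. A x <= b, x >= 0' is:
  Dual:  min b^T y  s.t.  A^T y >= c,  y >= 0.

So the dual LP is:
  minimize  12y1 + 6y2 + 29y3 + 23y4
  subject to:
    y1 + 4y3 + 2y4 >= 4
    y2 + 4y3 + 2y4 >= 2
    y1, y2, y3, y4 >= 0

Solving the primal: x* = (7.25, 0).
  primal value c^T x* = 29.
Solving the dual: y* = (0, 0, 1, 0).
  dual value b^T y* = 29.
Strong duality: c^T x* = b^T y*. Confirmed.

29


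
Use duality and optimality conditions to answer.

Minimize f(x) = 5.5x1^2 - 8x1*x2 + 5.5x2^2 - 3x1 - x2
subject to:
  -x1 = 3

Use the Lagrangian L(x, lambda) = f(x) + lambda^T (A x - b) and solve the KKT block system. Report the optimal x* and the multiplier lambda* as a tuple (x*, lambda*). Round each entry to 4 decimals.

Form the Lagrangian:
  L(x, lambda) = (1/2) x^T Q x + c^T x + lambda^T (A x - b)
Stationarity (grad_x L = 0): Q x + c + A^T lambda = 0.
Primal feasibility: A x = b.

This gives the KKT block system:
  [ Q   A^T ] [ x     ]   [-c ]
  [ A    0  ] [ lambda ] = [ b ]

Solving the linear system:
  x*      = (-3, -2.0909)
  lambda* = (-19.2727)
  f(x*)   = 34.4545

x* = (-3, -2.0909), lambda* = (-19.2727)


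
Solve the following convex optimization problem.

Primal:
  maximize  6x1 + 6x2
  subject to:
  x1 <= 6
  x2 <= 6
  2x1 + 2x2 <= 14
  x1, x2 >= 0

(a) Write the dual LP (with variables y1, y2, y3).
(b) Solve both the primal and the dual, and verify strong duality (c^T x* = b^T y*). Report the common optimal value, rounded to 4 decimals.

The standard primal-dual pair for 'max c^T x s.t. A x <= b, x >= 0' is:
  Dual:  min b^T y  s.t.  A^T y >= c,  y >= 0.

So the dual LP is:
  minimize  6y1 + 6y2 + 14y3
  subject to:
    y1 + 2y3 >= 6
    y2 + 2y3 >= 6
    y1, y2, y3 >= 0

Solving the primal: x* = (1, 6).
  primal value c^T x* = 42.
Solving the dual: y* = (0, 0, 3).
  dual value b^T y* = 42.
Strong duality: c^T x* = b^T y*. Confirmed.

42


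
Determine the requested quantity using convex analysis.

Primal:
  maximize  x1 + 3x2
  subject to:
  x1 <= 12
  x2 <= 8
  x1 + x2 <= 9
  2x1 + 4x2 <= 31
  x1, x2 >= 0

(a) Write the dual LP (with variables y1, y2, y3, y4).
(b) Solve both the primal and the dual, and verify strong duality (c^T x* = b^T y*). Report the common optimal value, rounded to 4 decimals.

The standard primal-dual pair for 'max c^T x s.t. A x <= b, x >= 0' is:
  Dual:  min b^T y  s.t.  A^T y >= c,  y >= 0.

So the dual LP is:
  minimize  12y1 + 8y2 + 9y3 + 31y4
  subject to:
    y1 + y3 + 2y4 >= 1
    y2 + y3 + 4y4 >= 3
    y1, y2, y3, y4 >= 0

Solving the primal: x* = (0, 7.75).
  primal value c^T x* = 23.25.
Solving the dual: y* = (0, 0, 0, 0.75).
  dual value b^T y* = 23.25.
Strong duality: c^T x* = b^T y*. Confirmed.

23.25


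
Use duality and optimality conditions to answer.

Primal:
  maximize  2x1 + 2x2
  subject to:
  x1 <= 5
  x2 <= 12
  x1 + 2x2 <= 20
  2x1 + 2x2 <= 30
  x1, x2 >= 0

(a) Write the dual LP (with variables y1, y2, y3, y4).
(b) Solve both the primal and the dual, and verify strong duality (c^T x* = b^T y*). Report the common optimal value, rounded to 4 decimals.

The standard primal-dual pair for 'max c^T x s.t. A x <= b, x >= 0' is:
  Dual:  min b^T y  s.t.  A^T y >= c,  y >= 0.

So the dual LP is:
  minimize  5y1 + 12y2 + 20y3 + 30y4
  subject to:
    y1 + y3 + 2y4 >= 2
    y2 + 2y3 + 2y4 >= 2
    y1, y2, y3, y4 >= 0

Solving the primal: x* = (5, 7.5).
  primal value c^T x* = 25.
Solving the dual: y* = (1, 0, 1, 0).
  dual value b^T y* = 25.
Strong duality: c^T x* = b^T y*. Confirmed.

25


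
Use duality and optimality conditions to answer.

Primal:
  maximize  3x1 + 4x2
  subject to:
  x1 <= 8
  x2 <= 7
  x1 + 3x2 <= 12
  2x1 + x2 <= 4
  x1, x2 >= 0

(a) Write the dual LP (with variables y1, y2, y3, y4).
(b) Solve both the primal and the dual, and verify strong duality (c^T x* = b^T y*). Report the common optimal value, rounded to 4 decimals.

The standard primal-dual pair for 'max c^T x s.t. A x <= b, x >= 0' is:
  Dual:  min b^T y  s.t.  A^T y >= c,  y >= 0.

So the dual LP is:
  minimize  8y1 + 7y2 + 12y3 + 4y4
  subject to:
    y1 + y3 + 2y4 >= 3
    y2 + 3y3 + y4 >= 4
    y1, y2, y3, y4 >= 0

Solving the primal: x* = (0, 4).
  primal value c^T x* = 16.
Solving the dual: y* = (0, 0, 0, 4).
  dual value b^T y* = 16.
Strong duality: c^T x* = b^T y*. Confirmed.

16


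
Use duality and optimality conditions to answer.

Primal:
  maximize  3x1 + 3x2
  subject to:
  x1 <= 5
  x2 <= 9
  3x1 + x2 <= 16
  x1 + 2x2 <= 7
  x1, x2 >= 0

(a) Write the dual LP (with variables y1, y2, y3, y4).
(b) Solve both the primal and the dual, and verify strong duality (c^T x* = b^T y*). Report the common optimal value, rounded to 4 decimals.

The standard primal-dual pair for 'max c^T x s.t. A x <= b, x >= 0' is:
  Dual:  min b^T y  s.t.  A^T y >= c,  y >= 0.

So the dual LP is:
  minimize  5y1 + 9y2 + 16y3 + 7y4
  subject to:
    y1 + 3y3 + y4 >= 3
    y2 + y3 + 2y4 >= 3
    y1, y2, y3, y4 >= 0

Solving the primal: x* = (5, 1).
  primal value c^T x* = 18.
Solving the dual: y* = (1.5, 0, 0, 1.5).
  dual value b^T y* = 18.
Strong duality: c^T x* = b^T y*. Confirmed.

18


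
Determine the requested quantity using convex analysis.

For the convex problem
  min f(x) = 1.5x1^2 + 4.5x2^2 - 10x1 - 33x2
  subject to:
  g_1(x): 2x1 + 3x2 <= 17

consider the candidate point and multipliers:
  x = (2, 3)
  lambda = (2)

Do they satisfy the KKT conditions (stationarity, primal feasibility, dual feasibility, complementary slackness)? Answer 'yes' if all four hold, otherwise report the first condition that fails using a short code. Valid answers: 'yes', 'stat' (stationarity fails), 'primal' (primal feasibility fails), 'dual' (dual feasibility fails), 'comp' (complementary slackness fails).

Gradient of f: grad f(x) = Q x + c = (-4, -6)
Constraint values g_i(x) = a_i^T x - b_i:
  g_1((2, 3)) = -4
Stationarity residual: grad f(x) + sum_i lambda_i a_i = (0, 0)
  -> stationarity OK
Primal feasibility (all g_i <= 0): OK
Dual feasibility (all lambda_i >= 0): OK
Complementary slackness (lambda_i * g_i(x) = 0 for all i): FAILS

Verdict: the first failing condition is complementary_slackness -> comp.

comp


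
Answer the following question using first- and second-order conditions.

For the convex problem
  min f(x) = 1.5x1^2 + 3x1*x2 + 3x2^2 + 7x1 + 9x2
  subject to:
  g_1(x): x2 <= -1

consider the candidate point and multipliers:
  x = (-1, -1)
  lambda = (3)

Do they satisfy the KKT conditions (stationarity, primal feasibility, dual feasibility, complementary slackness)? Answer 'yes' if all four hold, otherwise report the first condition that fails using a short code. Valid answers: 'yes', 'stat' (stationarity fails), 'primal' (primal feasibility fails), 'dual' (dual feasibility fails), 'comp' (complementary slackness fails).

Gradient of f: grad f(x) = Q x + c = (1, 0)
Constraint values g_i(x) = a_i^T x - b_i:
  g_1((-1, -1)) = 0
Stationarity residual: grad f(x) + sum_i lambda_i a_i = (1, 3)
  -> stationarity FAILS
Primal feasibility (all g_i <= 0): OK
Dual feasibility (all lambda_i >= 0): OK
Complementary slackness (lambda_i * g_i(x) = 0 for all i): OK

Verdict: the first failing condition is stationarity -> stat.

stat


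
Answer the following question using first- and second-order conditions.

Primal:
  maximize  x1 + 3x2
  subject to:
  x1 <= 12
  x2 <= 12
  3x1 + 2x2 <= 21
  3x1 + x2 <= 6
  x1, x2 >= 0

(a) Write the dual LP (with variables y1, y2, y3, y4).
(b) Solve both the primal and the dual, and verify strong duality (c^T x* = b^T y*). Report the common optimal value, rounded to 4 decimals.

The standard primal-dual pair for 'max c^T x s.t. A x <= b, x >= 0' is:
  Dual:  min b^T y  s.t.  A^T y >= c,  y >= 0.

So the dual LP is:
  minimize  12y1 + 12y2 + 21y3 + 6y4
  subject to:
    y1 + 3y3 + 3y4 >= 1
    y2 + 2y3 + y4 >= 3
    y1, y2, y3, y4 >= 0

Solving the primal: x* = (0, 6).
  primal value c^T x* = 18.
Solving the dual: y* = (0, 0, 0, 3).
  dual value b^T y* = 18.
Strong duality: c^T x* = b^T y*. Confirmed.

18


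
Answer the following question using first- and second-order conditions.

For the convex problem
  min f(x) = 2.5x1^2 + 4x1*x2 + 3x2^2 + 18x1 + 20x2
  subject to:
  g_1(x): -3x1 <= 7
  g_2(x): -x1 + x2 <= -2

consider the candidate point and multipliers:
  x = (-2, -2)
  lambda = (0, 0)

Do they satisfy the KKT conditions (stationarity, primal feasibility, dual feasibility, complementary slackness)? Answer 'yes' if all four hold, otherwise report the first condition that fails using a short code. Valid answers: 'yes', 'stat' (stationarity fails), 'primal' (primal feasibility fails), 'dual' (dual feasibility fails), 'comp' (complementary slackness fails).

Gradient of f: grad f(x) = Q x + c = (0, 0)
Constraint values g_i(x) = a_i^T x - b_i:
  g_1((-2, -2)) = -1
  g_2((-2, -2)) = 2
Stationarity residual: grad f(x) + sum_i lambda_i a_i = (0, 0)
  -> stationarity OK
Primal feasibility (all g_i <= 0): FAILS
Dual feasibility (all lambda_i >= 0): OK
Complementary slackness (lambda_i * g_i(x) = 0 for all i): OK

Verdict: the first failing condition is primal_feasibility -> primal.

primal


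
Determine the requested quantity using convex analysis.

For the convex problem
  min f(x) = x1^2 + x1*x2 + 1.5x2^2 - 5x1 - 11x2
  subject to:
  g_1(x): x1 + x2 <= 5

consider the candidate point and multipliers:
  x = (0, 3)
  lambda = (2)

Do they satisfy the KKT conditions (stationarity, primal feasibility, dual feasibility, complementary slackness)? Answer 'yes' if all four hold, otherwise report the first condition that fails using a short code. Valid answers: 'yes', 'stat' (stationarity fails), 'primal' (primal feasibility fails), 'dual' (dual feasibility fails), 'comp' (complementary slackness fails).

Gradient of f: grad f(x) = Q x + c = (-2, -2)
Constraint values g_i(x) = a_i^T x - b_i:
  g_1((0, 3)) = -2
Stationarity residual: grad f(x) + sum_i lambda_i a_i = (0, 0)
  -> stationarity OK
Primal feasibility (all g_i <= 0): OK
Dual feasibility (all lambda_i >= 0): OK
Complementary slackness (lambda_i * g_i(x) = 0 for all i): FAILS

Verdict: the first failing condition is complementary_slackness -> comp.

comp


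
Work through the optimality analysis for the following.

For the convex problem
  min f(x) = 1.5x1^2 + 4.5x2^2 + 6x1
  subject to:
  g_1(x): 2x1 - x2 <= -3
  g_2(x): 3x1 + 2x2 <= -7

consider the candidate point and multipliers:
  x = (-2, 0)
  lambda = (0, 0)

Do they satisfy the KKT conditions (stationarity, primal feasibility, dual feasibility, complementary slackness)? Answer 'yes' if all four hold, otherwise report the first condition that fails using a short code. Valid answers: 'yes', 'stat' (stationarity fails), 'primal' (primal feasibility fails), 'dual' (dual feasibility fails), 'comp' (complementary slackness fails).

Gradient of f: grad f(x) = Q x + c = (0, 0)
Constraint values g_i(x) = a_i^T x - b_i:
  g_1((-2, 0)) = -1
  g_2((-2, 0)) = 1
Stationarity residual: grad f(x) + sum_i lambda_i a_i = (0, 0)
  -> stationarity OK
Primal feasibility (all g_i <= 0): FAILS
Dual feasibility (all lambda_i >= 0): OK
Complementary slackness (lambda_i * g_i(x) = 0 for all i): OK

Verdict: the first failing condition is primal_feasibility -> primal.

primal


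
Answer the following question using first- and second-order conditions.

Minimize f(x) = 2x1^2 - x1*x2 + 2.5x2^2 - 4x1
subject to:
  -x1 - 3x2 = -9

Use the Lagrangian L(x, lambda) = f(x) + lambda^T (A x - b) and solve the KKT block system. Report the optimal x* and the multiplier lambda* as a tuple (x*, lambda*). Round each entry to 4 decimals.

Form the Lagrangian:
  L(x, lambda) = (1/2) x^T Q x + c^T x + lambda^T (A x - b)
Stationarity (grad_x L = 0): Q x + c + A^T lambda = 0.
Primal feasibility: A x = b.

This gives the KKT block system:
  [ Q   A^T ] [ x     ]   [-c ]
  [ A    0  ] [ lambda ] = [ b ]

Solving the linear system:
  x*      = (2.2979, 2.234)
  lambda* = (2.9574)
  f(x*)   = 8.7128

x* = (2.2979, 2.234), lambda* = (2.9574)


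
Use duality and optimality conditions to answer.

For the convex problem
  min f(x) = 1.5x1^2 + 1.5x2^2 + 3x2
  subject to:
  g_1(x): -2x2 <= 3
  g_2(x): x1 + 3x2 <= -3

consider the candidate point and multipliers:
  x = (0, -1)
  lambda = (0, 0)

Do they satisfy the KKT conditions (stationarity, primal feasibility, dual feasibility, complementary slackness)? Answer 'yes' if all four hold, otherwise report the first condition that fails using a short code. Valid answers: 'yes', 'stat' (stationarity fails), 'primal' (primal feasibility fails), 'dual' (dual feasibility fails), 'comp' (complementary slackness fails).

Gradient of f: grad f(x) = Q x + c = (0, 0)
Constraint values g_i(x) = a_i^T x - b_i:
  g_1((0, -1)) = -1
  g_2((0, -1)) = 0
Stationarity residual: grad f(x) + sum_i lambda_i a_i = (0, 0)
  -> stationarity OK
Primal feasibility (all g_i <= 0): OK
Dual feasibility (all lambda_i >= 0): OK
Complementary slackness (lambda_i * g_i(x) = 0 for all i): OK

Verdict: yes, KKT holds.

yes


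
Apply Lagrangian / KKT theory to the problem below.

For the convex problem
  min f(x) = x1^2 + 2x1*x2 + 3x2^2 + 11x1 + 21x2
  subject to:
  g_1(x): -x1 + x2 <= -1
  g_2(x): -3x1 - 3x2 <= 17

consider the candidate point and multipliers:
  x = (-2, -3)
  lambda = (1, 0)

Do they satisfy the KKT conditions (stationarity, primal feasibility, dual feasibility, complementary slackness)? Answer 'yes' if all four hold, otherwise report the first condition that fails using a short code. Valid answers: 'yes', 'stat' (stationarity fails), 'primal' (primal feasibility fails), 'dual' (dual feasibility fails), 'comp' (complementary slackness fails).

Gradient of f: grad f(x) = Q x + c = (1, -1)
Constraint values g_i(x) = a_i^T x - b_i:
  g_1((-2, -3)) = 0
  g_2((-2, -3)) = -2
Stationarity residual: grad f(x) + sum_i lambda_i a_i = (0, 0)
  -> stationarity OK
Primal feasibility (all g_i <= 0): OK
Dual feasibility (all lambda_i >= 0): OK
Complementary slackness (lambda_i * g_i(x) = 0 for all i): OK

Verdict: yes, KKT holds.

yes


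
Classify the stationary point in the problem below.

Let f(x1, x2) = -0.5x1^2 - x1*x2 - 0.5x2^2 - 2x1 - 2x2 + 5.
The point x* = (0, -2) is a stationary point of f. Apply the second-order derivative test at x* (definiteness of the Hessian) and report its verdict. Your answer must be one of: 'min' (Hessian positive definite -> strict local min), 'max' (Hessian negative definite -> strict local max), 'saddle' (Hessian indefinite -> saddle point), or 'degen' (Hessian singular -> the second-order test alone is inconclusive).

Compute the Hessian H = grad^2 f:
  H = [[-1, -1], [-1, -1]]
Verify stationarity: grad f(x*) = H x* + g = (0, 0).
Eigenvalues of H: -2, 0.
H has a zero eigenvalue (singular; negative semidefinite but not definite), so H is neither positive definite, negative definite, nor indefinite. The second-order test alone is inconclusive -> degen.
(Indeed, f is constant along the null direction of H through x*, so x* is not a strict local extremum.)

degen


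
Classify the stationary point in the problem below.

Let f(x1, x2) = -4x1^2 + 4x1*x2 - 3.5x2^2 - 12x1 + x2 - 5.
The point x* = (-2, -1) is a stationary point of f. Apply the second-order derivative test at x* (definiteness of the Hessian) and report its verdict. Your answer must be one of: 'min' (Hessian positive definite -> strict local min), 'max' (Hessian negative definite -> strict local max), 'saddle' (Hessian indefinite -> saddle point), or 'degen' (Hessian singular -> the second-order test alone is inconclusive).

Compute the Hessian H = grad^2 f:
  H = [[-8, 4], [4, -7]]
Verify stationarity: grad f(x*) = H x* + g = (0, 0).
Eigenvalues of H: -11.5311, -3.4689.
Both eigenvalues < 0, so H is negative definite -> x* is a strict local max.

max


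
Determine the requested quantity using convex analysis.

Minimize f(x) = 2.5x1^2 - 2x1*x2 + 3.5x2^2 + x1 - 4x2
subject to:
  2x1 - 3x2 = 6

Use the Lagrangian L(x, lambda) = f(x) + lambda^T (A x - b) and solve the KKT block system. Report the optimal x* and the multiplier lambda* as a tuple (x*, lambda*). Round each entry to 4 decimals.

Form the Lagrangian:
  L(x, lambda) = (1/2) x^T Q x + c^T x + lambda^T (A x - b)
Stationarity (grad_x L = 0): Q x + c + A^T lambda = 0.
Primal feasibility: A x = b.

This gives the KKT block system:
  [ Q   A^T ] [ x     ]   [-c ]
  [ A    0  ] [ lambda ] = [ b ]

Solving the linear system:
  x*      = (1.2857, -1.1429)
  lambda* = (-4.8571)
  f(x*)   = 17.5

x* = (1.2857, -1.1429), lambda* = (-4.8571)


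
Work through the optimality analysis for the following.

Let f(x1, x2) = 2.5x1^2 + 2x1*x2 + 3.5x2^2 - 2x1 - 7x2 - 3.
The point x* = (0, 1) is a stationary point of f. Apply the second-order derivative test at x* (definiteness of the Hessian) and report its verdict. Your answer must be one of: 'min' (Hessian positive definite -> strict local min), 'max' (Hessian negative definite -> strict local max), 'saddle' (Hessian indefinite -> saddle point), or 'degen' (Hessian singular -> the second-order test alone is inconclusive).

Compute the Hessian H = grad^2 f:
  H = [[5, 2], [2, 7]]
Verify stationarity: grad f(x*) = H x* + g = (0, 0).
Eigenvalues of H: 3.7639, 8.2361.
Both eigenvalues > 0, so H is positive definite -> x* is a strict local min.

min


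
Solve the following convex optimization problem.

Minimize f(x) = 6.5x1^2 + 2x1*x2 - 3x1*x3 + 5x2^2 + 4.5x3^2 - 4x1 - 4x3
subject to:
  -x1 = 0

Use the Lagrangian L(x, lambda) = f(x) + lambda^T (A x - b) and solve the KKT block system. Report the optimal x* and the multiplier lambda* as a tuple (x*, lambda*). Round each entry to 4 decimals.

Form the Lagrangian:
  L(x, lambda) = (1/2) x^T Q x + c^T x + lambda^T (A x - b)
Stationarity (grad_x L = 0): Q x + c + A^T lambda = 0.
Primal feasibility: A x = b.

This gives the KKT block system:
  [ Q   A^T ] [ x     ]   [-c ]
  [ A    0  ] [ lambda ] = [ b ]

Solving the linear system:
  x*      = (0, 0, 0.4444)
  lambda* = (-5.3333)
  f(x*)   = -0.8889

x* = (0, 0, 0.4444), lambda* = (-5.3333)


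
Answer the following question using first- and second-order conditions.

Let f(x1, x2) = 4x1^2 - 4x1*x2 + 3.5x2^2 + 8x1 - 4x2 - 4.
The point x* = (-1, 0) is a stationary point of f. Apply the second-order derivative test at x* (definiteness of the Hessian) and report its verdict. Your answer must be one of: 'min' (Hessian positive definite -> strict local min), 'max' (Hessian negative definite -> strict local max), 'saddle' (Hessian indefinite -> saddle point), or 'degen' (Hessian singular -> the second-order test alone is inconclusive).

Compute the Hessian H = grad^2 f:
  H = [[8, -4], [-4, 7]]
Verify stationarity: grad f(x*) = H x* + g = (0, 0).
Eigenvalues of H: 3.4689, 11.5311.
Both eigenvalues > 0, so H is positive definite -> x* is a strict local min.

min


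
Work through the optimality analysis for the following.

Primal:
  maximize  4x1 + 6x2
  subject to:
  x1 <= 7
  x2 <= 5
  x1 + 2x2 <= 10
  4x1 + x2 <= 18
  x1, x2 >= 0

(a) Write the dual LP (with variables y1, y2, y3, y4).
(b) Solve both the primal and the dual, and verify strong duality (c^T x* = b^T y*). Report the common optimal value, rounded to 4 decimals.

The standard primal-dual pair for 'max c^T x s.t. A x <= b, x >= 0' is:
  Dual:  min b^T y  s.t.  A^T y >= c,  y >= 0.

So the dual LP is:
  minimize  7y1 + 5y2 + 10y3 + 18y4
  subject to:
    y1 + y3 + 4y4 >= 4
    y2 + 2y3 + y4 >= 6
    y1, y2, y3, y4 >= 0

Solving the primal: x* = (3.7143, 3.1429).
  primal value c^T x* = 33.7143.
Solving the dual: y* = (0, 0, 2.8571, 0.2857).
  dual value b^T y* = 33.7143.
Strong duality: c^T x* = b^T y*. Confirmed.

33.7143


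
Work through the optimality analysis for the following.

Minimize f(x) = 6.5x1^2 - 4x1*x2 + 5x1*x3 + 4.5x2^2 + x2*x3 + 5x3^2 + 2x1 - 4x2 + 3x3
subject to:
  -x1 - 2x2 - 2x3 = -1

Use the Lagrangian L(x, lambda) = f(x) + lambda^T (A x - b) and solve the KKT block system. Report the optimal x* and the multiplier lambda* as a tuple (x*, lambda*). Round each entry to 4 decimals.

Form the Lagrangian:
  L(x, lambda) = (1/2) x^T Q x + c^T x + lambda^T (A x - b)
Stationarity (grad_x L = 0): Q x + c + A^T lambda = 0.
Primal feasibility: A x = b.

This gives the KKT block system:
  [ Q   A^T ] [ x     ]   [-c ]
  [ A    0  ] [ lambda ] = [ b ]

Solving the linear system:
  x*      = (0.2733, 0.7488, -0.3855)
  lambda* = (0.6303)
  f(x*)   = -1.4874

x* = (0.2733, 0.7488, -0.3855), lambda* = (0.6303)


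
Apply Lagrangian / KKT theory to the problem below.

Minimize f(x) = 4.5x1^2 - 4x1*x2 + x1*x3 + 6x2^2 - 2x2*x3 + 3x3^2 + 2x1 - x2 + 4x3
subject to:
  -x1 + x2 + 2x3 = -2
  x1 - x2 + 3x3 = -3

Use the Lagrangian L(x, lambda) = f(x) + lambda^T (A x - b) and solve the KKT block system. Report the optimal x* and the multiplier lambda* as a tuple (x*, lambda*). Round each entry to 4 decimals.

Form the Lagrangian:
  L(x, lambda) = (1/2) x^T Q x + c^T x + lambda^T (A x - b)
Stationarity (grad_x L = 0): Q x + c + A^T lambda = 0.
Primal feasibility: A x = b.

This gives the KKT block system:
  [ Q   A^T ] [ x     ]   [-c ]
  [ A    0  ] [ lambda ] = [ b ]

Solving the linear system:
  x*      = (-0.1538, -0.1538, -1)
  lambda* = (0.5077, 0.2769)
  f(x*)   = -1.1538

x* = (-0.1538, -0.1538, -1), lambda* = (0.5077, 0.2769)


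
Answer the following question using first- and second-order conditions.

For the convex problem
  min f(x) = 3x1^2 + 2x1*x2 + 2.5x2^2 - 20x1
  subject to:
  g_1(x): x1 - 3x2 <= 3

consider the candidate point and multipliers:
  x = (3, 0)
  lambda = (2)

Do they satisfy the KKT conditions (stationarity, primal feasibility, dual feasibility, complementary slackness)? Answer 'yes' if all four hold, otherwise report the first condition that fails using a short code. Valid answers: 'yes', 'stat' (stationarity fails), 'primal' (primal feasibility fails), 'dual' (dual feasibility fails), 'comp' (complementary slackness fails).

Gradient of f: grad f(x) = Q x + c = (-2, 6)
Constraint values g_i(x) = a_i^T x - b_i:
  g_1((3, 0)) = 0
Stationarity residual: grad f(x) + sum_i lambda_i a_i = (0, 0)
  -> stationarity OK
Primal feasibility (all g_i <= 0): OK
Dual feasibility (all lambda_i >= 0): OK
Complementary slackness (lambda_i * g_i(x) = 0 for all i): OK

Verdict: yes, KKT holds.

yes


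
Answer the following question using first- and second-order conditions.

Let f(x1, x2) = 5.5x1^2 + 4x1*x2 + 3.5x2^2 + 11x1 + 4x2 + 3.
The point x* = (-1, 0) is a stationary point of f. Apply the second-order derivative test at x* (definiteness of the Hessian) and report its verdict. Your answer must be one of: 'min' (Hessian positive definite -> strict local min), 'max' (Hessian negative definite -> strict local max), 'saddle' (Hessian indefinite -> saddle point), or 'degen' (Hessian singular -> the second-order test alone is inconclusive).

Compute the Hessian H = grad^2 f:
  H = [[11, 4], [4, 7]]
Verify stationarity: grad f(x*) = H x* + g = (0, 0).
Eigenvalues of H: 4.5279, 13.4721.
Both eigenvalues > 0, so H is positive definite -> x* is a strict local min.

min


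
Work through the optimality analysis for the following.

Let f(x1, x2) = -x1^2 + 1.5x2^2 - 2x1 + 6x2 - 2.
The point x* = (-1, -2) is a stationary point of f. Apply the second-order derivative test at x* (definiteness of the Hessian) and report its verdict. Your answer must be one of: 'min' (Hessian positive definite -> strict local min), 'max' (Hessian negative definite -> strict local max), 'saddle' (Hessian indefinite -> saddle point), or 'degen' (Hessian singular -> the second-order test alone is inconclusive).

Compute the Hessian H = grad^2 f:
  H = [[-2, 0], [0, 3]]
Verify stationarity: grad f(x*) = H x* + g = (0, 0).
Eigenvalues of H: -2, 3.
Eigenvalues have mixed signs, so H is indefinite -> x* is a saddle point.

saddle


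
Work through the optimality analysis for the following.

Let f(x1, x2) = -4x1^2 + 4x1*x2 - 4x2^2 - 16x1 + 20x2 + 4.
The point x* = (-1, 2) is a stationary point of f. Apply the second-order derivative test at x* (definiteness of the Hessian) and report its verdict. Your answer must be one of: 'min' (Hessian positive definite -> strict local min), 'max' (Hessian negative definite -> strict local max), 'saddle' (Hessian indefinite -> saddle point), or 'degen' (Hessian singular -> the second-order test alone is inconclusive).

Compute the Hessian H = grad^2 f:
  H = [[-8, 4], [4, -8]]
Verify stationarity: grad f(x*) = H x* + g = (0, 0).
Eigenvalues of H: -12, -4.
Both eigenvalues < 0, so H is negative definite -> x* is a strict local max.

max


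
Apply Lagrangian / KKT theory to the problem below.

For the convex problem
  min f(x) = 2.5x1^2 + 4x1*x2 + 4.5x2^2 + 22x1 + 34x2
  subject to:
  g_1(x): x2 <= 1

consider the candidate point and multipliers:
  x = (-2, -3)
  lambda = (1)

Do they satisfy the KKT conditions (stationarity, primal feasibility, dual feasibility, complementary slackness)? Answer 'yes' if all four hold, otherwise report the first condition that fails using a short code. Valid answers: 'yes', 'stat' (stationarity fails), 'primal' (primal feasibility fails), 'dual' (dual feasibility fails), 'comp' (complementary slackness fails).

Gradient of f: grad f(x) = Q x + c = (0, -1)
Constraint values g_i(x) = a_i^T x - b_i:
  g_1((-2, -3)) = -4
Stationarity residual: grad f(x) + sum_i lambda_i a_i = (0, 0)
  -> stationarity OK
Primal feasibility (all g_i <= 0): OK
Dual feasibility (all lambda_i >= 0): OK
Complementary slackness (lambda_i * g_i(x) = 0 for all i): FAILS

Verdict: the first failing condition is complementary_slackness -> comp.

comp


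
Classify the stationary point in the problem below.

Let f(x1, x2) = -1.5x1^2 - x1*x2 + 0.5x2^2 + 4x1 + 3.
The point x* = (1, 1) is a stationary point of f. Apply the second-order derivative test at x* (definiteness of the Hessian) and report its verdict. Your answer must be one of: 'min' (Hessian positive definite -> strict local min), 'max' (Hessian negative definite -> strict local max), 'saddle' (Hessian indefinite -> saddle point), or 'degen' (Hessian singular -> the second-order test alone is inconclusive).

Compute the Hessian H = grad^2 f:
  H = [[-3, -1], [-1, 1]]
Verify stationarity: grad f(x*) = H x* + g = (0, 0).
Eigenvalues of H: -3.2361, 1.2361.
Eigenvalues have mixed signs, so H is indefinite -> x* is a saddle point.

saddle


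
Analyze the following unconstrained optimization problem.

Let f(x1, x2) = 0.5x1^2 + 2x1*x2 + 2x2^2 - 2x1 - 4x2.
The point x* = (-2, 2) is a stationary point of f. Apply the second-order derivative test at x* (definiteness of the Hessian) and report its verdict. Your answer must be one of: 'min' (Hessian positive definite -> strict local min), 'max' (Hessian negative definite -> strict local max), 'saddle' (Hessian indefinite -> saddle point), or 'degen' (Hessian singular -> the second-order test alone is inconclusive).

Compute the Hessian H = grad^2 f:
  H = [[1, 2], [2, 4]]
Verify stationarity: grad f(x*) = H x* + g = (0, 0).
Eigenvalues of H: 0, 5.
H has a zero eigenvalue (singular; positive semidefinite but not definite), so H is neither positive definite, negative definite, nor indefinite. The second-order test alone is inconclusive -> degen.
(Indeed, f is constant along the null direction of H through x*, so x* is not a strict local extremum.)

degen


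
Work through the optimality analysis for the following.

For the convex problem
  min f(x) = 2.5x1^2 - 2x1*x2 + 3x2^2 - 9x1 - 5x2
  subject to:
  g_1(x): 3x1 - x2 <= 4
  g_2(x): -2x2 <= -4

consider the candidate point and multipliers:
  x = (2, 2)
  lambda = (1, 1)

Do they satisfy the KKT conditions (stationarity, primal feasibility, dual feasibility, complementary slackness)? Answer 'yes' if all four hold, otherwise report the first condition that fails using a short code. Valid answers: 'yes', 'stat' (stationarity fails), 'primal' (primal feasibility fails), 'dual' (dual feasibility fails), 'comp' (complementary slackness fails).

Gradient of f: grad f(x) = Q x + c = (-3, 3)
Constraint values g_i(x) = a_i^T x - b_i:
  g_1((2, 2)) = 0
  g_2((2, 2)) = 0
Stationarity residual: grad f(x) + sum_i lambda_i a_i = (0, 0)
  -> stationarity OK
Primal feasibility (all g_i <= 0): OK
Dual feasibility (all lambda_i >= 0): OK
Complementary slackness (lambda_i * g_i(x) = 0 for all i): OK

Verdict: yes, KKT holds.

yes


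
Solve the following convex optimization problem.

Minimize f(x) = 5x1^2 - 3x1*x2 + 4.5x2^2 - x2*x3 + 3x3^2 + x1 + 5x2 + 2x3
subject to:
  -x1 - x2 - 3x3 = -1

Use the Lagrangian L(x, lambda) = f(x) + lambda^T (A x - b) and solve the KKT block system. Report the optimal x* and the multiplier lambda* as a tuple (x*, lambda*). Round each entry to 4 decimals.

Form the Lagrangian:
  L(x, lambda) = (1/2) x^T Q x + c^T x + lambda^T (A x - b)
Stationarity (grad_x L = 0): Q x + c + A^T lambda = 0.
Primal feasibility: A x = b.

This gives the KKT block system:
  [ Q   A^T ] [ x     ]   [-c ]
  [ A    0  ] [ lambda ] = [ b ]

Solving the linear system:
  x*      = (-0.0303, -0.3285, 0.4529)
  lambda* = (1.682)
  f(x*)   = 0.4576

x* = (-0.0303, -0.3285, 0.4529), lambda* = (1.682)


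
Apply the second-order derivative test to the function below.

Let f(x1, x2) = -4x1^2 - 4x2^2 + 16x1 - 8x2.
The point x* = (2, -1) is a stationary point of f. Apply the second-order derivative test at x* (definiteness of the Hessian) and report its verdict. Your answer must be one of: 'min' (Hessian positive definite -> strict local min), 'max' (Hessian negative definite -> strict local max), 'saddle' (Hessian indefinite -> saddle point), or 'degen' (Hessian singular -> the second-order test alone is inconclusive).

Compute the Hessian H = grad^2 f:
  H = [[-8, 0], [0, -8]]
Verify stationarity: grad f(x*) = H x* + g = (0, 0).
Eigenvalues of H: -8, -8.
Both eigenvalues < 0, so H is negative definite -> x* is a strict local max.

max


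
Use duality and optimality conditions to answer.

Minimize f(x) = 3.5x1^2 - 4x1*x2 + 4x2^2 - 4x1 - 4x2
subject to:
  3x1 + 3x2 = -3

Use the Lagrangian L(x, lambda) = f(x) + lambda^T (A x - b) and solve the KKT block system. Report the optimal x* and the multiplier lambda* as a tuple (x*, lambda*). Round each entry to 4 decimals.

Form the Lagrangian:
  L(x, lambda) = (1/2) x^T Q x + c^T x + lambda^T (A x - b)
Stationarity (grad_x L = 0): Q x + c + A^T lambda = 0.
Primal feasibility: A x = b.

This gives the KKT block system:
  [ Q   A^T ] [ x     ]   [-c ]
  [ A    0  ] [ lambda ] = [ b ]

Solving the linear system:
  x*      = (-0.5217, -0.4783)
  lambda* = (1.913)
  f(x*)   = 4.8696

x* = (-0.5217, -0.4783), lambda* = (1.913)


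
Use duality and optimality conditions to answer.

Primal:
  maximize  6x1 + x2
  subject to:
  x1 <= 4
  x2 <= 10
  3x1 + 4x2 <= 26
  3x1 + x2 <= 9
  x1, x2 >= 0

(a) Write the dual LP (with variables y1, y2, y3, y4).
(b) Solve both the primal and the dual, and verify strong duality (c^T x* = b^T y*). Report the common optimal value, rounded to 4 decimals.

The standard primal-dual pair for 'max c^T x s.t. A x <= b, x >= 0' is:
  Dual:  min b^T y  s.t.  A^T y >= c,  y >= 0.

So the dual LP is:
  minimize  4y1 + 10y2 + 26y3 + 9y4
  subject to:
    y1 + 3y3 + 3y4 >= 6
    y2 + 4y3 + y4 >= 1
    y1, y2, y3, y4 >= 0

Solving the primal: x* = (3, 0).
  primal value c^T x* = 18.
Solving the dual: y* = (0, 0, 0, 2).
  dual value b^T y* = 18.
Strong duality: c^T x* = b^T y*. Confirmed.

18


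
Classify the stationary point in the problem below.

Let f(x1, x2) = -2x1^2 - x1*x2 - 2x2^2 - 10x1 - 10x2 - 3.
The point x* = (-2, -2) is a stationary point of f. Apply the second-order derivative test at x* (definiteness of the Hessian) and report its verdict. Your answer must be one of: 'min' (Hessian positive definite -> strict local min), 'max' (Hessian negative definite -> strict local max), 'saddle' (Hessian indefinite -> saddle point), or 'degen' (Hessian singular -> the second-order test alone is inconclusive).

Compute the Hessian H = grad^2 f:
  H = [[-4, -1], [-1, -4]]
Verify stationarity: grad f(x*) = H x* + g = (0, 0).
Eigenvalues of H: -5, -3.
Both eigenvalues < 0, so H is negative definite -> x* is a strict local max.

max
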